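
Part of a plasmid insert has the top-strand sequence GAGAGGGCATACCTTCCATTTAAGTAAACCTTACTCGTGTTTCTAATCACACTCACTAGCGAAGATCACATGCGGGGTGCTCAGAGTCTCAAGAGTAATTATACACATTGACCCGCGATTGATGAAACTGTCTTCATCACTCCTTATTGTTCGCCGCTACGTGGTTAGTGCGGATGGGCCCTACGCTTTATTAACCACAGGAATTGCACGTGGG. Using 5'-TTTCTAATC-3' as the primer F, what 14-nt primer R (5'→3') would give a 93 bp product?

The forward primer binds at positions 40–48, so a 93 bp product ends at position 40 + 93 − 1 = 132.
The reverse primer anneals to the top strand over positions 119–132, i.e. to TTGATGAAACTGTC.
Its sequence written 5'→3' is the reverse complement: GACAGTTTCATCAA.

5'-GACAGTTTCATCAA-3'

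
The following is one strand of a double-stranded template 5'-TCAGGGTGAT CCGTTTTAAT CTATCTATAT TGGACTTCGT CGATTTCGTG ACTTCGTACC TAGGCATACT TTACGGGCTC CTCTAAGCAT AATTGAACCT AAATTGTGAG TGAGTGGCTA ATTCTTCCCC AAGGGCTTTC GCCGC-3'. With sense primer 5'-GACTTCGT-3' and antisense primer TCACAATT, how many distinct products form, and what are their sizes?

Two products: 77 bp, 60 bp

The forward primer GACTTCGT matches the top strand at positions 33–40, 50–57.
The reverse primer's reverse complement is AATTGTGA, matching at positions 102–109.
Each forward site pairs with the reverse site to give a product ending at position 109: sizes 77, 60 bp.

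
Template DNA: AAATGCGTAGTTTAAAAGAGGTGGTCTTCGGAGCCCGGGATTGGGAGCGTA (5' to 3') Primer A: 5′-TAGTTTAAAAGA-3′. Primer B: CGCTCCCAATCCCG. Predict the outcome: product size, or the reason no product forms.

Primer A (TAGTTTAAAAGA) matches the top strand at positions 8–19; it acts as a forward primer.
Primer B's reverse complement is CGGGATTGGGAGCG, matching the top strand at positions 36–49; it acts as a reverse primer.
The 3' ends face each other across positions 8–49, giving a 42 bp product.

Yes — a 42 bp product.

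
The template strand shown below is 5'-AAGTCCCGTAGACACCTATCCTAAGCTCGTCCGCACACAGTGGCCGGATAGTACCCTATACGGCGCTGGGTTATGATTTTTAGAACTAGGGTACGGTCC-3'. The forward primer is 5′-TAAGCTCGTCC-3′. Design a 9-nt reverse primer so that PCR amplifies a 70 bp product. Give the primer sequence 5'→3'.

The forward primer binds at positions 22–32, so a 70 bp product ends at position 22 + 70 − 1 = 91.
The reverse primer anneals to the top strand over positions 83–91, i.e. to GAACTAGGG.
Its sequence written 5'→3' is the reverse complement: CCCTAGTTC.

5'-CCCTAGTTC-3'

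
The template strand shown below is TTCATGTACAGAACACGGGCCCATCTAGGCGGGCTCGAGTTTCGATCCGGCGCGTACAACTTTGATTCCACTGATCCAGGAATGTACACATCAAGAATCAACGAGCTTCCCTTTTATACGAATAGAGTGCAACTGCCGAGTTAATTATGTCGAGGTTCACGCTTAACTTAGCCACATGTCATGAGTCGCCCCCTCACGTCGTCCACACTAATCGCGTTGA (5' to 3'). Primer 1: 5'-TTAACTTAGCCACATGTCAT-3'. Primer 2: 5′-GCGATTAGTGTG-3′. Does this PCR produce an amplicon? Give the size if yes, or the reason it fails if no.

Yes — a 53 bp product.

Primer 1 (TTAACTTAGCCACATGTCAT) matches the top strand at positions 163–182; it acts as a forward primer.
Primer 2's reverse complement is CACACTAATCGC, matching the top strand at positions 204–215; it acts as a reverse primer.
The 3' ends face each other across positions 163–215, giving a 53 bp product.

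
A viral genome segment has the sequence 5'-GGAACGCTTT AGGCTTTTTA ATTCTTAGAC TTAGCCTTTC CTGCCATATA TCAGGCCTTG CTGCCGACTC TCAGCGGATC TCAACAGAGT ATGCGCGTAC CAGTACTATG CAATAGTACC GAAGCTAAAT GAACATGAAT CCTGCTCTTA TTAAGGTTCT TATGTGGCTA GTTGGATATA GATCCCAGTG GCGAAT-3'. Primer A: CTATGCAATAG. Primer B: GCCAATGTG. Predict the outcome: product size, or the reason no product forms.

No product — primer B has no binding site in the template.

Primer B (GCCAATGTG) does not match the top strand, and its reverse complement CACATTGGC does not match either.
With no annealing site for primer B, no amplification occurs.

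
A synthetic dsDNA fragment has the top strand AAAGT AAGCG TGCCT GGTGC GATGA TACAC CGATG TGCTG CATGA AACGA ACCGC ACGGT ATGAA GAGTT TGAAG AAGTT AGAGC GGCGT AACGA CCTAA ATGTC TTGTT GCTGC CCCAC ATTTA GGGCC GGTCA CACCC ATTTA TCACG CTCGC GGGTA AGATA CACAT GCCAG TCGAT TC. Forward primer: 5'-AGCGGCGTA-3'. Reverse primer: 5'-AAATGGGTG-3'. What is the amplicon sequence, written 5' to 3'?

Scanning the template, AGCGGCGTA occurs at positions 83–91; this primer anneals to the bottom strand there with its 3' end pointing downstream.
The reverse primer's reverse complement is CACCCATTT, which matches the template at positions 136–144.
The product is the template from position 83 through 144 (62 bp).

5'-AGCGGCGTAACGACCTAAATGTCTTGTTGCTGCCCCACATTTAGGGCCGGTCACACCCATTT-3'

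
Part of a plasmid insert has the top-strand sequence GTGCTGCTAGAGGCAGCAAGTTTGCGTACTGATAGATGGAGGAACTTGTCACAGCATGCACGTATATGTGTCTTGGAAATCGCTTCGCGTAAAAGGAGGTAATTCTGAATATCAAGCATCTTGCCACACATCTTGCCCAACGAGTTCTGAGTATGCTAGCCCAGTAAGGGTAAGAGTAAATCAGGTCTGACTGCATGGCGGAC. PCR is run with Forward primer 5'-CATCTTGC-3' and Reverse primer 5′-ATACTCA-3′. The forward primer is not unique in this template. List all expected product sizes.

38 bp, 26 bp

The forward primer CATCTTGC matches the top strand at positions 117–124, 129–136.
The reverse primer's reverse complement is TGAGTAT, matching at positions 148–154.
Each forward site pairs with the reverse site to give a product ending at position 154: sizes 38, 26 bp.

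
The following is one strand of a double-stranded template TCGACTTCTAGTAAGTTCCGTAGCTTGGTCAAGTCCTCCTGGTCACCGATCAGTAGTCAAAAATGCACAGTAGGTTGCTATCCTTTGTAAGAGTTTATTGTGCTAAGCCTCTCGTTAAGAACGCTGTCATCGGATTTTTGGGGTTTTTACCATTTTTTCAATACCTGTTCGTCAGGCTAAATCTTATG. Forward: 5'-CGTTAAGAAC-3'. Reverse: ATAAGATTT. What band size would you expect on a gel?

Scanning the template, CGTTAAGAAC occurs at positions 113–122; this primer anneals to the bottom strand there with its 3' end pointing downstream.
Taking the reverse complement of ATAAGATTT gives AAATCTTAT, found at positions 179–187 on the template; the primer anneals here to the top strand with its 3' end pointing upstream.
Product length = (reverse-primer end) − (forward-primer start) + 1 = 187 − 113 + 1 = 75 bp.

75 bp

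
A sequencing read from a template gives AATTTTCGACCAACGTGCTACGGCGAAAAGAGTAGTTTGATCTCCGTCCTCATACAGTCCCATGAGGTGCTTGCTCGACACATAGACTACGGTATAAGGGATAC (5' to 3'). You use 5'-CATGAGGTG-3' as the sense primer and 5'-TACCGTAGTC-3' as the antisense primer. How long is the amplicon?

Scanning the template, CATGAGGTG occurs at positions 61–69; this primer anneals to the bottom strand there with its 3' end pointing downstream.
Taking the reverse complement of TACCGTAGTC gives GACTACGGTA, found at positions 85–94 on the template; the primer anneals here to the top strand with its 3' end pointing upstream.
The product runs from position 61 to position 94, so its length is 94 − 61 + 1 = 34 bp.

34 bp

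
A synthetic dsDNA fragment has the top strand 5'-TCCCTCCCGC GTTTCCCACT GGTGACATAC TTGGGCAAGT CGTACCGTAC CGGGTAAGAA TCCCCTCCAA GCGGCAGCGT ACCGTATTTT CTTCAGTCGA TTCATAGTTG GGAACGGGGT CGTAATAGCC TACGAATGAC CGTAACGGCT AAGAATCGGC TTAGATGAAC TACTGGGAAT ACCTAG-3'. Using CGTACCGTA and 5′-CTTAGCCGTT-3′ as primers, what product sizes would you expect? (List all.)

The forward primer CGTACCGTA matches the top strand at positions 41–49, 78–86.
The reverse primer's reverse complement is AACGGCTAAG, matching at positions 144–153.
Each forward site pairs with the reverse site to give a product ending at position 153: sizes 113, 76 bp.

113 bp, 76 bp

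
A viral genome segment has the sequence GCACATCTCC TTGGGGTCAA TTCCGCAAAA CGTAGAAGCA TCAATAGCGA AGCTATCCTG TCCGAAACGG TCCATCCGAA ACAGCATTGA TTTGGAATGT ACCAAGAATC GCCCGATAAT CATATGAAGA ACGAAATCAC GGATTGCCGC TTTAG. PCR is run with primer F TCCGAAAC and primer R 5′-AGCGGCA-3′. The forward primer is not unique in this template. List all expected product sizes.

91 bp, 77 bp

The forward primer TCCGAAAC matches the top strand at positions 61–68, 75–82.
The reverse primer's reverse complement is TGCCGCT, matching at positions 145–151.
Each forward site pairs with the reverse site to give a product ending at position 151: sizes 91, 77 bp.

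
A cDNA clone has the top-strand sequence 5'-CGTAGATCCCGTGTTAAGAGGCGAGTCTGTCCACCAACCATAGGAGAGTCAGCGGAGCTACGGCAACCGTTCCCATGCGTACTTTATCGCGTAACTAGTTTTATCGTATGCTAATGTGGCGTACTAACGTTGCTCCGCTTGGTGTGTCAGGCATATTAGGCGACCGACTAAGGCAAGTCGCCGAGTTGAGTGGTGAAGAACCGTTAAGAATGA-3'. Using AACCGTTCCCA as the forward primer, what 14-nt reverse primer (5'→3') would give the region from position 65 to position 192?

5'-CACTCAACTCGGCG-3'

The product's 3' end on the top strand is position 192.
The reverse primer anneals to the top strand over positions 179–192, i.e. to CGCCGAGTTGAGTG.
Its sequence written 5'→3' is the reverse complement: CACTCAACTCGGCG.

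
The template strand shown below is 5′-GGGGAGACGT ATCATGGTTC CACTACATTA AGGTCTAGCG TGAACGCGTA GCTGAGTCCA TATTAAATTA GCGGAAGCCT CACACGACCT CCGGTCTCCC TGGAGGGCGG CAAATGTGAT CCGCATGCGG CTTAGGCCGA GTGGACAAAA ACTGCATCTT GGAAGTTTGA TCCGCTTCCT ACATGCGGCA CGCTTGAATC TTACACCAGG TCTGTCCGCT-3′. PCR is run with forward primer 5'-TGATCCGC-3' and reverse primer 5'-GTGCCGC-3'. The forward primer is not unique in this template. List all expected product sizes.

75 bp, 24 bp

The forward primer TGATCCGC matches the top strand at positions 117–124, 168–175.
The reverse primer's reverse complement is GCGGCAC, matching at positions 185–191.
Each forward site pairs with the reverse site to give a product ending at position 191: sizes 75, 24 bp.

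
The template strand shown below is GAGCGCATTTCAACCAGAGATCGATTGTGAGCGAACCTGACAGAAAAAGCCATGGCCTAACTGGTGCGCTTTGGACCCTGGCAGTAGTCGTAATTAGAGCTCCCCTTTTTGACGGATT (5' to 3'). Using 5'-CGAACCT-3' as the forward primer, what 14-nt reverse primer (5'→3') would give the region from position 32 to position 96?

5'-TAATTACGACTACT-3'

The product's 3' end on the top strand is position 96.
The reverse primer anneals to the top strand over positions 83–96, i.e. to AGTAGTCGTAATTA.
Its sequence written 5'→3' is the reverse complement: TAATTACGACTACT.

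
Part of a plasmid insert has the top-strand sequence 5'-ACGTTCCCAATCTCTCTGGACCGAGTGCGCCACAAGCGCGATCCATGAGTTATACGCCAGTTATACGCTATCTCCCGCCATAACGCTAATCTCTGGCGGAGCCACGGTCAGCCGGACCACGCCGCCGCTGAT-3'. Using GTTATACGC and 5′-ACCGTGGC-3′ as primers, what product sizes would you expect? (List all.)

The forward primer GTTATACGC matches the top strand at positions 49–57, 60–68.
The reverse primer's reverse complement is GCCACGGT, matching at positions 101–108.
Each forward site pairs with the reverse site to give a product ending at position 108: sizes 60, 49 bp.

60 bp, 49 bp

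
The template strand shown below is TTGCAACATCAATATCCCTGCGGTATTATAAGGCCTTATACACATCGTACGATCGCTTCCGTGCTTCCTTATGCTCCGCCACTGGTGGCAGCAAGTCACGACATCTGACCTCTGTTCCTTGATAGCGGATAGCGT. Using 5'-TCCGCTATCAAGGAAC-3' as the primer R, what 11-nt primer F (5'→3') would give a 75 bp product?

5'-GCTTCCGTGCT-3'

The reverse primer's reverse complement GTTCCTTGATAGCGGA matches the template at positions 114–129, so the product ends at position 129.
A 75 bp product then starts at position 129 − 75 + 1 = 55.
The forward primer is identical to the top strand there: GCTTCCGTGCT.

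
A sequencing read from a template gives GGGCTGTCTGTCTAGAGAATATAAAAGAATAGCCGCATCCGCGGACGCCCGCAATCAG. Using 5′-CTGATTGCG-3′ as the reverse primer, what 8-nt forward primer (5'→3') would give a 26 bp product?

5'-CCGCATCC-3'

The reverse primer's reverse complement CGCAATCAG matches the template at positions 50–58, so the product ends at position 58.
A 26 bp product then starts at position 58 − 26 + 1 = 33.
The forward primer is identical to the top strand there: CCGCATCC.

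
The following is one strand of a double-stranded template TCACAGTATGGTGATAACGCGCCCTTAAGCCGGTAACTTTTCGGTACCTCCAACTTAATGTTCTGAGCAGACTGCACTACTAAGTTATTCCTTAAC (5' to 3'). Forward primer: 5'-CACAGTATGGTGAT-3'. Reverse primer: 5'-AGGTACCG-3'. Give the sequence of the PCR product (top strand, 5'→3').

5'-CACAGTATGGTGATAACGCGCCCTTAAGCCGGTAACTTTTCGGTACCT-3'

Forward primer CACAGTATGGTGAT is found on the top strand at positions 2–15.
The reverse primer's reverse complement is CGGTACCT, which matches the template at positions 42–49.
The product is the template from position 2 through 49 (48 bp).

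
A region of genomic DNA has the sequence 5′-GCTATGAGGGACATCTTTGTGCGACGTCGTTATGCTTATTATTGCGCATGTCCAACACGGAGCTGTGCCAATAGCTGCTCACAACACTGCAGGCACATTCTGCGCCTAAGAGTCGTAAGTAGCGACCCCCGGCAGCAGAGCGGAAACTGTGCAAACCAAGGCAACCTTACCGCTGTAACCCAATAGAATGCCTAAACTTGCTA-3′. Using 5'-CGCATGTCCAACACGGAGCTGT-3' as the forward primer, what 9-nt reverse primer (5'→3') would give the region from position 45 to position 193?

5'-AGGCATTCT-3'

The product's 3' end on the top strand is position 193.
The reverse primer anneals to the top strand over positions 185–193, i.e. to AGAATGCCT.
Its sequence written 5'→3' is the reverse complement: AGGCATTCT.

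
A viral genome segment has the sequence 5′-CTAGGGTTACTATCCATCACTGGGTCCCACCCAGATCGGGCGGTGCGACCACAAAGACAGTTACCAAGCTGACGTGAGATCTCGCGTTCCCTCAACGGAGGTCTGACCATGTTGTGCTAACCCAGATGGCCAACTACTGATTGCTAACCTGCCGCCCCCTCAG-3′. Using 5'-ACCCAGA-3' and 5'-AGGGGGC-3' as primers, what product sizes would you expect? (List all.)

132 bp, 41 bp

The forward primer ACCCAGA matches the top strand at positions 29–35, 120–126.
The reverse primer's reverse complement is GCCCCCT, matching at positions 154–160.
Each forward site pairs with the reverse site to give a product ending at position 160: sizes 132, 41 bp.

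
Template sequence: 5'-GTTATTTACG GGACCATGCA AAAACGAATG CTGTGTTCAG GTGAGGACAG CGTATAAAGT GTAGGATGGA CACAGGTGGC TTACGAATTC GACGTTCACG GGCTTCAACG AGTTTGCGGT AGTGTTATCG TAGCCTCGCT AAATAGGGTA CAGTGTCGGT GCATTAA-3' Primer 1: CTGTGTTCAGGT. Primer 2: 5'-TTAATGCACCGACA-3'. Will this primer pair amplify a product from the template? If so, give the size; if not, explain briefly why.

Yes — a 137 bp product.

Primer 1 (CTGTGTTCAGGT) matches the top strand at positions 31–42; it acts as a forward primer.
Primer 2's reverse complement is TGTCGGTGCATTAA, matching the top strand at positions 154–167; it acts as a reverse primer.
The 3' ends face each other across positions 31–167, giving a 137 bp product.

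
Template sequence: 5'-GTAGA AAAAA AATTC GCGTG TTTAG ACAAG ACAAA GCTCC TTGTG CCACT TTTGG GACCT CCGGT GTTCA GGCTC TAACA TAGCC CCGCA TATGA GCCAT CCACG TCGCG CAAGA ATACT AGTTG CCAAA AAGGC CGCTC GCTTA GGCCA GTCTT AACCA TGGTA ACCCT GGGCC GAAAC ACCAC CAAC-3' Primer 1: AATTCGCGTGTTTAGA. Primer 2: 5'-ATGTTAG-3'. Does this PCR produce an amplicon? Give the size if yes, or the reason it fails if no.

Primer 1 (AATTCGCGTGTTTAGA) matches the top strand at positions 11–26; it acts as a forward primer.
Primer 2's reverse complement is CTAACAT, matching the top strand at positions 75–81; it acts as a reverse primer.
The 3' ends face each other across positions 11–81, giving a 71 bp product.

Yes — a 71 bp product.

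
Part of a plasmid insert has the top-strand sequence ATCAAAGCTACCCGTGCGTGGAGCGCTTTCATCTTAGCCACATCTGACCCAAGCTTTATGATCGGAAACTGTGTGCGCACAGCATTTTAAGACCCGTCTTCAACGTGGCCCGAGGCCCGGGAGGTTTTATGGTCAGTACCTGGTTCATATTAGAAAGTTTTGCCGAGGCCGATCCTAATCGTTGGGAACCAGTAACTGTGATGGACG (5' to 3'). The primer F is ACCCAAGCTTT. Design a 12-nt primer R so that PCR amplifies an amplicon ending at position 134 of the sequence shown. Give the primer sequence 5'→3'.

The forward primer binds at positions 47–57; the product's 3' end on the top strand is position 134.
The reverse primer anneals to the top strand over positions 123–134, i.e. to GGTTTTATGGTC.
Its sequence written 5'→3' is the reverse complement: GACCATAAAACC.

5'-GACCATAAAACC-3'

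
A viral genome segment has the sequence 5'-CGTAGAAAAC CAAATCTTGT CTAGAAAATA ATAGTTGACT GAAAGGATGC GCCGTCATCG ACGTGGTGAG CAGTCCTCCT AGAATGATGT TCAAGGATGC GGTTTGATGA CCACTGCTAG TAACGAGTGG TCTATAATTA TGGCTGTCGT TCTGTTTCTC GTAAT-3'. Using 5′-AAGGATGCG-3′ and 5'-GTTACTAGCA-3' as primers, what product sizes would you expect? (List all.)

82 bp, 32 bp

The forward primer AAGGATGCG matches the top strand at positions 43–51, 93–101.
The reverse primer's reverse complement is TGCTAGTAAC, matching at positions 115–124.
Each forward site pairs with the reverse site to give a product ending at position 124: sizes 82, 32 bp.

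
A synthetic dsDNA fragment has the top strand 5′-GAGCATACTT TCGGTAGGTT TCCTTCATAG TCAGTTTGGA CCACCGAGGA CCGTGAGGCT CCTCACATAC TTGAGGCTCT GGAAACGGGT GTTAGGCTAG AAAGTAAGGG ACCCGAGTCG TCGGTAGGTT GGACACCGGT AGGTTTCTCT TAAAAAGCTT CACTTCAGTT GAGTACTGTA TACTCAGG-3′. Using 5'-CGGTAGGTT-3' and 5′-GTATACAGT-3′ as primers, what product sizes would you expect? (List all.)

The forward primer CGGTAGGTT matches the top strand at positions 12–20, 122–130, 137–145.
The reverse primer's reverse complement is ACTGTATAC, matching at positions 175–183.
Each forward site pairs with the reverse site to give a product ending at position 183: sizes 172, 62, 47 bp.

172 bp, 62 bp, 47 bp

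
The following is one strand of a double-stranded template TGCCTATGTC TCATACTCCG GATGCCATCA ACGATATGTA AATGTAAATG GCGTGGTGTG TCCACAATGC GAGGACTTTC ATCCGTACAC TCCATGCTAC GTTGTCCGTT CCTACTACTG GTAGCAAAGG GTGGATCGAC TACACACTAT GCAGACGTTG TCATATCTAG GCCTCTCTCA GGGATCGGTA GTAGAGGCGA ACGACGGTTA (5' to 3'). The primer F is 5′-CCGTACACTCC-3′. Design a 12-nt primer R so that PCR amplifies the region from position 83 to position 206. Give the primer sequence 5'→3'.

5'-CGTCGTTCGCCT-3'

The product's 3' end on the top strand is position 206.
The reverse primer anneals to the top strand over positions 195–206, i.e. to AGGCGAACGACG.
Its sequence written 5'→3' is the reverse complement: CGTCGTTCGCCT.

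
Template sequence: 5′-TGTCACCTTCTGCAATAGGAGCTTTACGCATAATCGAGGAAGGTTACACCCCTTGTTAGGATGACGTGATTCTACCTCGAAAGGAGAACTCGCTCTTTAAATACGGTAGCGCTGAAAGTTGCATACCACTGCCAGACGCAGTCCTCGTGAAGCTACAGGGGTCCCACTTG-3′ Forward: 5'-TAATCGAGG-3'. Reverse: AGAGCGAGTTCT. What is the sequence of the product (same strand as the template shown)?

Scanning the template, TAATCGAGG occurs at positions 31–39; this primer anneals to the bottom strand there with its 3' end pointing downstream.
Taking the reverse complement of AGAGCGAGTTCT gives AGAACTCGCTCT, found at positions 85–96 on the template; the primer anneals here to the top strand with its 3' end pointing upstream.
The product is the template from position 31 through 96 (66 bp).

5'-TAATCGAGGAAGGTTACACCCCTTGTTAGGATGACGTGATTCTACCTCGAAAGGAGAACTCGCTCT-3'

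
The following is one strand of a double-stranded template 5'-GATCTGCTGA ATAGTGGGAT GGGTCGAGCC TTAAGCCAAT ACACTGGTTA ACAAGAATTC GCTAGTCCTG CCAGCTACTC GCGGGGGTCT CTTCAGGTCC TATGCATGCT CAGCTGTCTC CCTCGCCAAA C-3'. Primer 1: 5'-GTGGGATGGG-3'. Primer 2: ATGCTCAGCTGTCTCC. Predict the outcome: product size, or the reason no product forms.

No product — both primers anneal to the same strand and extend in the same direction.

Primer 1 (GTGGGATGGG) matches the top strand at positions 14–23 (3' end points downstream).
Primer 2 (ATGCTCAGCTGTCTCC) also matches the top strand directly, at positions 106–121 — its reverse complement GGAGACAGCTGAGCAT is not present.
Both primers anneal to the bottom strand with 3' ends pointing the same way, so neither can prime synthesis back toward the other.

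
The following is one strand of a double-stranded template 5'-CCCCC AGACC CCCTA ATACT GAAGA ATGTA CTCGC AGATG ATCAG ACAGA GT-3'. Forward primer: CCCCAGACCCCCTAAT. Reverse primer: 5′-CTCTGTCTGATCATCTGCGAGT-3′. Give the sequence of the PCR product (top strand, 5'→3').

5'-CCCCAGACCCCCTAATACTGAAGAATGTACTCGCAGATGATCAGACAGAG-3'

Forward primer CCCCAGACCCCCTAAT is found on the top strand at positions 2–17.
Reverse complement of the reverse primer: ACTCGCAGATGATCAGACAGAG. This occurs on the top strand at positions 30–51.
The product is the template from position 2 through 51 (50 bp).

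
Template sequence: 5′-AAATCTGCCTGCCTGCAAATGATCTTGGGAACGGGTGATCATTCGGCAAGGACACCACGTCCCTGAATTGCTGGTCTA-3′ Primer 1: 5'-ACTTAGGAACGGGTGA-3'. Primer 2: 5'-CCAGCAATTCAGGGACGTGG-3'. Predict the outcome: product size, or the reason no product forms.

No product — primer 1 has no binding site in the template.

Primer 1 (ACTTAGGAACGGGTGA) does not match the top strand, and its reverse complement TCACCCGTTCCTAAGT does not match either.
With no annealing site for primer 1, no amplification occurs.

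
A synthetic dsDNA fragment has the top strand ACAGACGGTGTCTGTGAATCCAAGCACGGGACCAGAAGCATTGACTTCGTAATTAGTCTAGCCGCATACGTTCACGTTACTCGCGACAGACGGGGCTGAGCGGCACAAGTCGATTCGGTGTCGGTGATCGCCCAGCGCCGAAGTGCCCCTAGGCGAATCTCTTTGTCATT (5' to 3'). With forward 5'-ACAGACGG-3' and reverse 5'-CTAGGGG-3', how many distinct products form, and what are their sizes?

Two products: 152 bp, 67 bp

The forward primer ACAGACGG matches the top strand at positions 1–8, 86–93.
The reverse primer's reverse complement is CCCCTAG, matching at positions 146–152.
Each forward site pairs with the reverse site to give a product ending at position 152: sizes 152, 67 bp.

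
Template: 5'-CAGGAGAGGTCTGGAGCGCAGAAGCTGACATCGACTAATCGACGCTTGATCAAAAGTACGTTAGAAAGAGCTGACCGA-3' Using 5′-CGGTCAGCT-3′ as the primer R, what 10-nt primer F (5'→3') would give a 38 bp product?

5'-CGACGCTTGA-3'

The reverse primer's reverse complement AGCTGACCG matches the template at positions 69–77, so the product ends at position 77.
A 38 bp product then starts at position 77 − 38 + 1 = 40.
The forward primer is identical to the top strand there: CGACGCTTGA.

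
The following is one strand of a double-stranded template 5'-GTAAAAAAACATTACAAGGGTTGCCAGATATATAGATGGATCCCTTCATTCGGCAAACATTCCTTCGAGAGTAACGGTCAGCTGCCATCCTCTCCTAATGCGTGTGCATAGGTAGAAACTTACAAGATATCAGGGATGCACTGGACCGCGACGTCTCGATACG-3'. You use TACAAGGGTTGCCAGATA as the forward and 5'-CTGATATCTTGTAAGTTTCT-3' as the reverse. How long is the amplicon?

121 bp

Scanning the template, TACAAGGGTTGCCAGATA occurs at positions 13–30; this primer anneals to the bottom strand there with its 3' end pointing downstream.
The reverse primer's reverse complement is AGAAACTTACAAGATATCAG, which matches the template at positions 114–133.
Product length = (reverse-primer end) − (forward-primer start) + 1 = 133 − 13 + 1 = 121 bp.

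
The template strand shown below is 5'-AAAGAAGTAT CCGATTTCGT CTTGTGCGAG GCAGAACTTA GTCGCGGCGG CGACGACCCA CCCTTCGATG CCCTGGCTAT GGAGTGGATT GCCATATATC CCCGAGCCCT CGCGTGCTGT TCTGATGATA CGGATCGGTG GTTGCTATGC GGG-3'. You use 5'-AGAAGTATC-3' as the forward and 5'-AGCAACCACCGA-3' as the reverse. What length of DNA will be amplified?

144 bp

Scanning the template, AGAAGTATC occurs at positions 3–11; this primer anneals to the bottom strand there with its 3' end pointing downstream.
Reverse complement of the reverse primer: TCGGTGGTTGCT. This occurs on the top strand at positions 135–146.
The product runs from position 3 to position 146, so its length is 146 − 3 + 1 = 144 bp.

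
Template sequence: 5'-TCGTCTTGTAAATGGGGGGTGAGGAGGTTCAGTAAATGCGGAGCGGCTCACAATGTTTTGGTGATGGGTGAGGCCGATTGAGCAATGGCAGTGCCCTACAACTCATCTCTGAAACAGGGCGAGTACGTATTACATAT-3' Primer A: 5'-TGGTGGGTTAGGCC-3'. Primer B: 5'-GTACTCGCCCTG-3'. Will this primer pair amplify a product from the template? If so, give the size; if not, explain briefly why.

No product — primer A has no binding site in the template.

Primer A (TGGTGGGTTAGGCC) does not match the top strand, and its reverse complement GGCCTAACCCACCA does not match either.
With no annealing site for primer A, no amplification occurs.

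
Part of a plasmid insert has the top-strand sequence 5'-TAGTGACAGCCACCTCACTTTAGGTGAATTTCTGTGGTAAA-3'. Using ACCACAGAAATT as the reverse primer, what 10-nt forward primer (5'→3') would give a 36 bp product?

5'-GTGACAGCCA-3'

The reverse primer's reverse complement AATTTCTGTGGT matches the template at positions 27–38, so the product ends at position 38.
A 36 bp product then starts at position 38 − 36 + 1 = 3.
The forward primer is identical to the top strand there: GTGACAGCCA.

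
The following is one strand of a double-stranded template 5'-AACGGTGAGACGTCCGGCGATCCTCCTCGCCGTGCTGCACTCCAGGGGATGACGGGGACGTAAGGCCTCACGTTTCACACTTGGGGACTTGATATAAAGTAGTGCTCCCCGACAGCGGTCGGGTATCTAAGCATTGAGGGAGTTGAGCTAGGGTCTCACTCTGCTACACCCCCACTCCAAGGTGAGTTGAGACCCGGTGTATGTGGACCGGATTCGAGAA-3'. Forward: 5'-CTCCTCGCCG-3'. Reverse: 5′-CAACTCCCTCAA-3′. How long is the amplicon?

Forward primer CTCCTCGCCG is found on the top strand at positions 23–32.
Reverse complement of the reverse primer: TTGAGGGAGTTG. This occurs on the top strand at positions 134–145.
Amplicon spans positions 23–145: 123 bp.

123 bp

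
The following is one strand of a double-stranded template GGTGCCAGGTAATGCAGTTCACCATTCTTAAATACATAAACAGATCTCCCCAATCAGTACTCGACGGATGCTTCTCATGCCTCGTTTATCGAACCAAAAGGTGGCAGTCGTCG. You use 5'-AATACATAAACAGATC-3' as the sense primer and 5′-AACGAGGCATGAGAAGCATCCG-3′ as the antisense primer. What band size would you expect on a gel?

56 bp

Forward primer AATACATAAACAGATC is found on the top strand at positions 31–46.
Reverse complement of the reverse primer: CGGATGCTTCTCATGCCTCGTT. This occurs on the top strand at positions 65–86.
Amplicon spans positions 31–86: 56 bp.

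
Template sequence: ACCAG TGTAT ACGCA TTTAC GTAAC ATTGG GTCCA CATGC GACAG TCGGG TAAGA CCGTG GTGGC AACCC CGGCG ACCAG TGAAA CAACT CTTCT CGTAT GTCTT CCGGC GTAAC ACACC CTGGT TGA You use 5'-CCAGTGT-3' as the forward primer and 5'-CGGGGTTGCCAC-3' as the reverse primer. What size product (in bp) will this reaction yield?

71 bp

The forward primer matches the template at positions 2–8.
The reverse primer's reverse complement is GTGGCAACCCCG, which matches the template at positions 61–72.
Product length = (reverse-primer end) − (forward-primer start) + 1 = 72 − 2 + 1 = 71 bp.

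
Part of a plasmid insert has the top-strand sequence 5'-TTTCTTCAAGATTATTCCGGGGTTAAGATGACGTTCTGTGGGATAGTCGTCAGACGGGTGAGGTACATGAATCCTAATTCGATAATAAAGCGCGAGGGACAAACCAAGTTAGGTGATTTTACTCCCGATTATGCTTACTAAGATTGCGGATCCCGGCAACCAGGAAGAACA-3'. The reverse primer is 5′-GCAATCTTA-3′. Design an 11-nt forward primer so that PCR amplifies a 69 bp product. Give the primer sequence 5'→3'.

The reverse primer's reverse complement TAAGATTGC matches the template at positions 139–147, so the product ends at position 147.
A 69 bp product then starts at position 147 − 69 + 1 = 79.
The forward primer is identical to the top strand there: TCGATAATAAA.

5'-TCGATAATAAA-3'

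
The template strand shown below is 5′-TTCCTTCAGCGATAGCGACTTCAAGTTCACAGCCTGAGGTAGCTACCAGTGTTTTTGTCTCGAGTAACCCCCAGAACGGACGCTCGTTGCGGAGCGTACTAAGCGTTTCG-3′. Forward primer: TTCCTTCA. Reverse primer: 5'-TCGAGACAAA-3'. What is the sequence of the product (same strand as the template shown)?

5'-TTCCTTCAGCGATAGCGACTTCAAGTTCACAGCCTGAGGTAGCTACCAGTGTTTTTGTCTCGA-3'

The forward primer matches the template at positions 1–8.
Reverse complement of the reverse primer: TTTGTCTCGA. This occurs on the top strand at positions 54–63.
The product is the template from position 1 through 63 (63 bp).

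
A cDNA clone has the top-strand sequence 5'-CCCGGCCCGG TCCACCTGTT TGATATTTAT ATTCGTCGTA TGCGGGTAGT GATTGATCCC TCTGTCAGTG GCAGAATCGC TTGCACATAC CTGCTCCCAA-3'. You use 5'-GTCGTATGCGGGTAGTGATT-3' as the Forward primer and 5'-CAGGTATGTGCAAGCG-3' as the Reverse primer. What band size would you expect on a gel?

59 bp

Forward primer GTCGTATGCGGGTAGTGATT is found on the top strand at positions 35–54.
Reverse complement of the reverse primer: CGCTTGCACATACCTG. This occurs on the top strand at positions 78–93.
Product length = (reverse-primer end) − (forward-primer start) + 1 = 93 − 35 + 1 = 59 bp.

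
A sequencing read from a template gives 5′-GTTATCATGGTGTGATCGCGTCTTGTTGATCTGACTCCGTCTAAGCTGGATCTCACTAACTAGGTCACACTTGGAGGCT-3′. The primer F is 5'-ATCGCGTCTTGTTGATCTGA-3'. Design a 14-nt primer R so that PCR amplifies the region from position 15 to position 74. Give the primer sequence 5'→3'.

5'-CCAAGTGTGACCTA-3'

The product's 3' end on the top strand is position 74.
The reverse primer anneals to the top strand over positions 61–74, i.e. to TAGGTCACACTTGG.
Its sequence written 5'→3' is the reverse complement: CCAAGTGTGACCTA.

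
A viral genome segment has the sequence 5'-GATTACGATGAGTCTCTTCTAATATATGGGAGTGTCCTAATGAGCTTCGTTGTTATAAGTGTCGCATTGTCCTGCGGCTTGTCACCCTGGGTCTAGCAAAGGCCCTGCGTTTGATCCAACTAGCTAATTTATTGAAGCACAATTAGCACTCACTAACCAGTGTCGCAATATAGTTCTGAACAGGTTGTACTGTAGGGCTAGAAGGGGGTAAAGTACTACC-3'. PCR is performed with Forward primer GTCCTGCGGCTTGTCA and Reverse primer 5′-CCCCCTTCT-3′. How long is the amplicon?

140 bp

Forward primer GTCCTGCGGCTTGTCA is found on the top strand at positions 69–84.
The reverse primer's reverse complement is AGAAGGGGG, which matches the template at positions 200–208.
Product length = (reverse-primer end) − (forward-primer start) + 1 = 208 − 69 + 1 = 140 bp.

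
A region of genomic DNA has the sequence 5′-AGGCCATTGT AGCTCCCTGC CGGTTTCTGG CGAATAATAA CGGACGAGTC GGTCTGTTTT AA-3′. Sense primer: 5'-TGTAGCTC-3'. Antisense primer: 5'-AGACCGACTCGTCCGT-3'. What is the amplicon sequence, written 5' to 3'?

5'-TGTAGCTCCCTGCCGGTTTCTGGCGAATAATAACGGACGAGTCGGTCT-3'

Forward primer TGTAGCTC is found on the top strand at positions 8–15.
Reverse complement of the reverse primer: ACGGACGAGTCGGTCT. This occurs on the top strand at positions 40–55.
The product is the template from position 8 through 55 (48 bp).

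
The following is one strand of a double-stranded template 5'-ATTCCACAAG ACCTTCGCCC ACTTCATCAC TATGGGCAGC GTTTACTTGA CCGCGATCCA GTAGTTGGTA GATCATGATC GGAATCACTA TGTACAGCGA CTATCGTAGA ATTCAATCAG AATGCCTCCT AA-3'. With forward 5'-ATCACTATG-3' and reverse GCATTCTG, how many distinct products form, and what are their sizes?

The forward primer ATCACTATG matches the top strand at positions 26–34, 84–92.
The reverse primer's reverse complement is CAGAATGC, matching at positions 118–125.
Each forward site pairs with the reverse site to give a product ending at position 125: sizes 100, 42 bp.

Two products: 100 bp, 42 bp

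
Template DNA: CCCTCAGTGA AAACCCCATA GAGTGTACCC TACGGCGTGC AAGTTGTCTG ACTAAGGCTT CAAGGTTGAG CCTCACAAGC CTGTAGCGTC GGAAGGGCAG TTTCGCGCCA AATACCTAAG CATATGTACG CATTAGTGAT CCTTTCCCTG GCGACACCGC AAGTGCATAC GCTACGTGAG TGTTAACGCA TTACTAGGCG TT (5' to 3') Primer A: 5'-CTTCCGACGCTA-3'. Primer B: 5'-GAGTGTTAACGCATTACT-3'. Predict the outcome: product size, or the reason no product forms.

Primer A (CTTCCGACGCTA) has reverse complement TAGCGTCGGAAG, which matches the top strand at positions 84–95; primer A anneals to the top strand there with its 3' end pointing upstream toward position 84.
Primer B (GAGTGTTAACGCATTACT) matches the top strand directly at positions 178–195; it anneals to the bottom strand with its 3' end pointing downstream toward position 195.
The 3' ends diverge (primer A extends toward position 1, primer B toward position 202), so the primers never converge on a shared product.

No product — the primers' 3' ends point away from each other.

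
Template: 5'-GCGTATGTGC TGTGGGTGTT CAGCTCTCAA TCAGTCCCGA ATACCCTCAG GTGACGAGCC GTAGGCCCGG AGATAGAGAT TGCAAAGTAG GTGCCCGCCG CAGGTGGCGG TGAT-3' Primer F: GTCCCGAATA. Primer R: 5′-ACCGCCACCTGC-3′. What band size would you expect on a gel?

78 bp

Scanning the template, GTCCCGAATA occurs at positions 34–43; this primer anneals to the bottom strand there with its 3' end pointing downstream.
Taking the reverse complement of ACCGCCACCTGC gives GCAGGTGGCGGT, found at positions 100–111 on the template; the primer anneals here to the top strand with its 3' end pointing upstream.
The product runs from position 34 to position 111, so its length is 111 − 34 + 1 = 78 bp.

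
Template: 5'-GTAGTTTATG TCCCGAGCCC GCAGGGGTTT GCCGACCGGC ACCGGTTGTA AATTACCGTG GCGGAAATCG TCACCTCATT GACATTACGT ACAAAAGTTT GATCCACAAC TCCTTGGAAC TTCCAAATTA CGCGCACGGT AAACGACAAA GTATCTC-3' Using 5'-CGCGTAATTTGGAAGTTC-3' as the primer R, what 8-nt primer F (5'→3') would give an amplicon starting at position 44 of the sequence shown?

5'-GGTTGTAA-3'

The reverse primer's reverse complement GAACTTCCAAATTACGCG matches the template at positions 117–134; the product starts at position 44.
The forward primer is identical to the top strand over positions 44–51: GGTTGTAA.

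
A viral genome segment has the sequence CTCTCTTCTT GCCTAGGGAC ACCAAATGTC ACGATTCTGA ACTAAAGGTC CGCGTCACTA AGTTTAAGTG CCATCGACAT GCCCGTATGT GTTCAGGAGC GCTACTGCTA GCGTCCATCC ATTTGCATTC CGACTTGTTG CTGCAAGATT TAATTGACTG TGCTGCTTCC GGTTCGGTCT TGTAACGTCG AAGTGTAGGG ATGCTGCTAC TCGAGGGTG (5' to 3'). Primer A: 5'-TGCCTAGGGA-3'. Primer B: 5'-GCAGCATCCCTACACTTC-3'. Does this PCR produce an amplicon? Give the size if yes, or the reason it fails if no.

Yes — a 198 bp product.

Primer A (TGCCTAGGGA) matches the top strand at positions 10–19; it acts as a forward primer.
Primer B's reverse complement is GAAGTGTAGGGATGCTGC, matching the top strand at positions 190–207; it acts as a reverse primer.
The 3' ends face each other across positions 10–207, giving a 198 bp product.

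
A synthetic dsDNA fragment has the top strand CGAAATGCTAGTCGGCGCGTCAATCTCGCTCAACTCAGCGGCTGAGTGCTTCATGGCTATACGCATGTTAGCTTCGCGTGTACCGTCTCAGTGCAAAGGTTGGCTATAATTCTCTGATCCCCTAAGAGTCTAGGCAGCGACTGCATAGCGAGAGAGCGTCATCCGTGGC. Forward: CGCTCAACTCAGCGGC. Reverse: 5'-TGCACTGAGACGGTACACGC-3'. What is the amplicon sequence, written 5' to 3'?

5'-CGCTCAACTCAGCGGCTGAGTGCTTCATGGCTATACGCATGTTAGCTTCGCGTGTACCGTCTCAGTGCA-3'

Forward primer CGCTCAACTCAGCGGC is found on the top strand at positions 27–42.
The reverse primer's reverse complement is GCGTGTACCGTCTCAGTGCA, which matches the template at positions 76–95.
The product is the template from position 27 through 95 (69 bp).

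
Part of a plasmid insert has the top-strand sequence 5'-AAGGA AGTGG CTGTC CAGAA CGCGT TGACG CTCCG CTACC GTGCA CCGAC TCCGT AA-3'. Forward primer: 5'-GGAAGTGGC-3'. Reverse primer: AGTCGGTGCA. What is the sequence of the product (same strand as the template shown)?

5'-GGAAGTGGCTGTCCAGAACGCGTTGACGCTCCGCTACCGTGCACCGACT-3'

Scanning the template, GGAAGTGGC occurs at positions 3–11; this primer anneals to the bottom strand there with its 3' end pointing downstream.
Taking the reverse complement of AGTCGGTGCA gives TGCACCGACT, found at positions 42–51 on the template; the primer anneals here to the top strand with its 3' end pointing upstream.
The product is the template from position 3 through 51 (49 bp).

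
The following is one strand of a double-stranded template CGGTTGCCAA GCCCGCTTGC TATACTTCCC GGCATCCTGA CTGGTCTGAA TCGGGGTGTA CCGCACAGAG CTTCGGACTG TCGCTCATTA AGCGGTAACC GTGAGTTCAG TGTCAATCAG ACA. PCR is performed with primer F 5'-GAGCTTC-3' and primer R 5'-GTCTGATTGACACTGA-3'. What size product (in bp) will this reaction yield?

55 bp

The forward primer matches the template at positions 68–74.
The reverse primer's reverse complement is TCAGTGTCAATCAGAC, which matches the template at positions 107–122.
Amplicon spans positions 68–122: 55 bp.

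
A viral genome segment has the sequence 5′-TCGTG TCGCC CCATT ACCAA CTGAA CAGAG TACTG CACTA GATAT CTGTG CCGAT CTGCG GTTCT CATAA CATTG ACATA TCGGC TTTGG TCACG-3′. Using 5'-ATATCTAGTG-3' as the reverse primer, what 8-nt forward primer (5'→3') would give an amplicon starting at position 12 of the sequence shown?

5'-CATTACCA-3'

The reverse primer's reverse complement CACTAGATAT matches the template at positions 36–45; the product starts at position 12.
The forward primer is identical to the top strand over positions 12–19: CATTACCA.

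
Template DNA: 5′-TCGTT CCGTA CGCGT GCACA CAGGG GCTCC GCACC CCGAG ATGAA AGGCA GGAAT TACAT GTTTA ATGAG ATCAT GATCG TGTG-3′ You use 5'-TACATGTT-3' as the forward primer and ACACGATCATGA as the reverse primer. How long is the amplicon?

28 bp

Scanning the template, TACATGTT occurs at positions 56–63; this primer anneals to the bottom strand there with its 3' end pointing downstream.
The reverse primer's reverse complement is TCATGATCGTGT, which matches the template at positions 72–83.
The product runs from position 56 to position 83, so its length is 83 − 56 + 1 = 28 bp.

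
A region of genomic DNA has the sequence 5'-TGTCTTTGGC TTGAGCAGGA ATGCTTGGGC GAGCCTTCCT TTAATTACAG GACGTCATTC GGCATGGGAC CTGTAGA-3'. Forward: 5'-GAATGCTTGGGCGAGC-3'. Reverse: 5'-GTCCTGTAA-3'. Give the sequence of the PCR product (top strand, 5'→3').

The forward primer matches the template at positions 19–34.
Taking the reverse complement of GTCCTGTAA gives TTACAGGAC, found at positions 45–53 on the template; the primer anneals here to the top strand with its 3' end pointing upstream.
The product is the template from position 19 through 53 (35 bp).

5'-GAATGCTTGGGCGAGCCTTCCTTTAATTACAGGAC-3'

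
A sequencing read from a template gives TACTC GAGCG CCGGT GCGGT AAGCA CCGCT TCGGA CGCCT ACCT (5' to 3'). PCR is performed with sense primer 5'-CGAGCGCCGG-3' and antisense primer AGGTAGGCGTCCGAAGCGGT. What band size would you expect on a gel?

Scanning the template, CGAGCGCCGG occurs at positions 5–14; this primer anneals to the bottom strand there with its 3' end pointing downstream.
Taking the reverse complement of AGGTAGGCGTCCGAAGCGGT gives ACCGCTTCGGACGCCTACCT, found at positions 25–44 on the template; the primer anneals here to the top strand with its 3' end pointing upstream.
Product length = (reverse-primer end) − (forward-primer start) + 1 = 44 − 5 + 1 = 40 bp.

40 bp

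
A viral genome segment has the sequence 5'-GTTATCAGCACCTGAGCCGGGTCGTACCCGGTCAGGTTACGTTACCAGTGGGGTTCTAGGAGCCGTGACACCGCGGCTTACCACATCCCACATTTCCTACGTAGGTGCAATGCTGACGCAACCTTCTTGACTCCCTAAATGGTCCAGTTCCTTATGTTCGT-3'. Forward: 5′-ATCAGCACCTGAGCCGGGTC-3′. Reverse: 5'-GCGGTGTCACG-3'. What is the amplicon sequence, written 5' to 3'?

Scanning the template, ATCAGCACCTGAGCCGGGTC occurs at positions 4–23; this primer anneals to the bottom strand there with its 3' end pointing downstream.
The reverse primer's reverse complement is CGTGACACCGC, which matches the template at positions 64–74.
The product is the template from position 4 through 74 (71 bp).

5'-ATCAGCACCTGAGCCGGGTCGTACCCGGTCAGGTTACGTTACCAGTGGGGTTCTAGGAGCCGTGACACCGC-3'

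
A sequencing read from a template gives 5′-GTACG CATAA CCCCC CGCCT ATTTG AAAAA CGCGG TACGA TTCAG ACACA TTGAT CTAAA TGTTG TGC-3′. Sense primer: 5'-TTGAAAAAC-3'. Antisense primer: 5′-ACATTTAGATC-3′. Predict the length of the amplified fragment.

Scanning the template, TTGAAAAAC occurs at positions 23–31; this primer anneals to the bottom strand there with its 3' end pointing downstream.
Reverse complement of the reverse primer: GATCTAAATGT. This occurs on the top strand at positions 53–63.
The product runs from position 23 to position 63, so its length is 63 − 23 + 1 = 41 bp.

41 bp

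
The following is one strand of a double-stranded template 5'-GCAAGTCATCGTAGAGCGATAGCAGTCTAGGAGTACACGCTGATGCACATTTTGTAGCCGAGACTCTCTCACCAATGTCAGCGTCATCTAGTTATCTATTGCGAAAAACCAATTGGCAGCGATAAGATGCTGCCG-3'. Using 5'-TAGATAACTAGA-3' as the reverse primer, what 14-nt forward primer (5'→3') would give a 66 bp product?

The reverse primer's reverse complement TCTAGTTATCTA matches the template at positions 87–98, so the product ends at position 98.
A 66 bp product then starts at position 98 − 66 + 1 = 33.
The forward primer is identical to the top strand there: GTACACGCTGATGC.

5'-GTACACGCTGATGC-3'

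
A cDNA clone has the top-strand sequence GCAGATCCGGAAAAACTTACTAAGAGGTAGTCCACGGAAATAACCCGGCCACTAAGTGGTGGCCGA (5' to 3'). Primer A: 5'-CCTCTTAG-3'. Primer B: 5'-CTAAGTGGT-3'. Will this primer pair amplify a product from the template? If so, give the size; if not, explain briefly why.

No product — the primers' 3' ends point away from each other.

Primer A (CCTCTTAG) has reverse complement CTAAGAGG, which matches the top strand at positions 20–27; primer A anneals to the top strand there with its 3' end pointing upstream toward position 20.
Primer B (CTAAGTGGT) matches the top strand directly at positions 52–60; it anneals to the bottom strand with its 3' end pointing downstream toward position 60.
The 3' ends diverge (primer A extends toward position 1, primer B toward position 66), so the primers never converge on a shared product.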